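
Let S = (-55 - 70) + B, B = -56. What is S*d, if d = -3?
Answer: 543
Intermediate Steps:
S = -181 (S = (-55 - 70) - 56 = -125 - 56 = -181)
S*d = -181*(-3) = 543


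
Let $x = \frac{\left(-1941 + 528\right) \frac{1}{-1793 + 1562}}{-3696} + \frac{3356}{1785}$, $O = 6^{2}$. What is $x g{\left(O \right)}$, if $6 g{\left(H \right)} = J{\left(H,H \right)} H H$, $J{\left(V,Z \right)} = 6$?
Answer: $\frac{1226892879}{503965} \approx 2434.5$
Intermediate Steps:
$O = 36$
$g{\left(H \right)} = H^{2}$ ($g{\left(H \right)} = \frac{6 H H}{6} = \frac{6 H^{2}}{6} = H^{2}$)
$x = \frac{45440477}{24190320}$ ($x = - \frac{1413}{-231} \left(- \frac{1}{3696}\right) + 3356 \cdot \frac{1}{1785} = \left(-1413\right) \left(- \frac{1}{231}\right) \left(- \frac{1}{3696}\right) + \frac{3356}{1785} = \frac{471}{77} \left(- \frac{1}{3696}\right) + \frac{3356}{1785} = - \frac{157}{94864} + \frac{3356}{1785} = \frac{45440477}{24190320} \approx 1.8785$)
$x g{\left(O \right)} = \frac{45440477 \cdot 36^{2}}{24190320} = \frac{45440477}{24190320} \cdot 1296 = \frac{1226892879}{503965}$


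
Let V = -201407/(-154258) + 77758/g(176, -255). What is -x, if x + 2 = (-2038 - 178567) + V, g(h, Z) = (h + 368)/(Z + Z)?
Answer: 156419968661/617032 ≈ 2.5350e+5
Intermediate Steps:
g(h, Z) = (368 + h)/(2*Z) (g(h, Z) = (368 + h)/((2*Z)) = (368 + h)*(1/(2*Z)) = (368 + h)/(2*Z))
V = -44979670237/617032 (V = -201407/(-154258) + 77758/(((1/2)*(368 + 176)/(-255))) = -201407*(-1/154258) + 77758/(((1/2)*(-1/255)*544)) = 201407/154258 + 77758/(-16/15) = 201407/154258 + 77758*(-15/16) = 201407/154258 - 583185/8 = -44979670237/617032 ≈ -72897.)
x = -156419968661/617032 (x = -2 + ((-2038 - 178567) - 44979670237/617032) = -2 + (-180605 - 44979670237/617032) = -2 - 156418734597/617032 = -156419968661/617032 ≈ -2.5350e+5)
-x = -1*(-156419968661/617032) = 156419968661/617032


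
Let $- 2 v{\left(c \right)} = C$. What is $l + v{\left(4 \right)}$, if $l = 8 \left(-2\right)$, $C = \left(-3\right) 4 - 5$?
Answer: $- \frac{15}{2} \approx -7.5$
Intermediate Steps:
$C = -17$ ($C = -12 - 5 = -17$)
$v{\left(c \right)} = \frac{17}{2}$ ($v{\left(c \right)} = \left(- \frac{1}{2}\right) \left(-17\right) = \frac{17}{2}$)
$l = -16$
$l + v{\left(4 \right)} = -16 + \frac{17}{2} = - \frac{15}{2}$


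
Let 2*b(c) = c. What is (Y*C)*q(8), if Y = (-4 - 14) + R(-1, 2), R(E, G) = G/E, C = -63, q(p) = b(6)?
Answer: 3780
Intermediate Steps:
b(c) = c/2
q(p) = 3 (q(p) = (½)*6 = 3)
Y = -20 (Y = (-4 - 14) + 2/(-1) = -18 + 2*(-1) = -18 - 2 = -20)
(Y*C)*q(8) = -20*(-63)*3 = 1260*3 = 3780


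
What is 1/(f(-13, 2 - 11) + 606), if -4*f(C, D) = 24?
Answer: 1/600 ≈ 0.0016667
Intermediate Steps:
f(C, D) = -6 (f(C, D) = -1/4*24 = -6)
1/(f(-13, 2 - 11) + 606) = 1/(-6 + 606) = 1/600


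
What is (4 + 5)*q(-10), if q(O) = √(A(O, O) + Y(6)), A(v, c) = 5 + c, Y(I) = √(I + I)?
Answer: 9*√(-5 + 2*√3) ≈ 11.154*I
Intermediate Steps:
Y(I) = √2*√I (Y(I) = √(2*I) = √2*√I)
q(O) = √(5 + O + 2*√3) (q(O) = √((5 + O) + √2*√6) = √((5 + O) + 2*√3) = √(5 + O + 2*√3))
(4 + 5)*q(-10) = (4 + 5)*√(5 - 10 + 2*√3) = 9*√(-5 + 2*√3)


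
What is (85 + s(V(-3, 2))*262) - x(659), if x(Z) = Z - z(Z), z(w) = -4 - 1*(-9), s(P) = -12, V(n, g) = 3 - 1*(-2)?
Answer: -3713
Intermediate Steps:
V(n, g) = 5 (V(n, g) = 3 + 2 = 5)
z(w) = 5 (z(w) = -4 + 9 = 5)
x(Z) = -5 + Z (x(Z) = Z - 1*5 = Z - 5 = -5 + Z)
(85 + s(V(-3, 2))*262) - x(659) = (85 - 12*262) - (-5 + 659) = (85 - 3144) - 1*654 = -3059 - 654 = -3713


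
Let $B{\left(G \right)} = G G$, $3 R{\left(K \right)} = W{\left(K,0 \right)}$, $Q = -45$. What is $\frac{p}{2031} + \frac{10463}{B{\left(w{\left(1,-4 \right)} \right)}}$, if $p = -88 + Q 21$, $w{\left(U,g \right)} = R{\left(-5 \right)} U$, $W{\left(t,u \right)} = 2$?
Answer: $\frac{191249045}{8124} \approx 23541.0$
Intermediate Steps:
$R{\left(K \right)} = \frac{2}{3}$ ($R{\left(K \right)} = \frac{1}{3} \cdot 2 = \frac{2}{3}$)
$w{\left(U,g \right)} = \frac{2 U}{3}$
$p = -1033$ ($p = -88 - 945 = -1033$)
$B{\left(G \right)} = G^{2}$
$\frac{p}{2031} + \frac{10463}{B{\left(w{\left(1,-4 \right)} \right)}} = - \frac{1033}{2031} + \frac{10463}{\left(\frac{2}{3} \cdot 1\right)^{2}} = \left(-1033\right) \frac{1}{2031} + \frac{10463}{\left(\frac{2}{3}\right)^{2}} = - \frac{1033}{2031} + \frac{10463}{\frac{4}{9}} = - \frac{1033}{2031} + 10463 \cdot \frac{9}{4} = - \frac{1033}{2031} + \frac{94167}{4} = \frac{191249045}{8124}$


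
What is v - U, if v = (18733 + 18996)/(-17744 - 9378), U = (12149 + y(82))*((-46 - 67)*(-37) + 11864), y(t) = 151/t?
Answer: -108398095445647/556001 ≈ -1.9496e+8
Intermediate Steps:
U = 15986740605/82 (U = (12149 + 151/82)*((-46 - 67)*(-37) + 11864) = (12149 + 151*(1/82))*(-113*(-37) + 11864) = (12149 + 151/82)*(4181 + 11864) = (996369/82)*16045 = 15986740605/82 ≈ 1.9496e+8)
v = -37729/27122 (v = 37729/(-27122) = 37729*(-1/27122) = -37729/27122 ≈ -1.3911)
v - U = -37729/27122 - 1*15986740605/82 = -37729/27122 - 15986740605/82 = -108398095445647/556001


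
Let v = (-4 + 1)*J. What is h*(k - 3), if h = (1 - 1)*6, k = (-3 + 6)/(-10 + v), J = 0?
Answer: 0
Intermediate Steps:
v = 0 (v = (-4 + 1)*0 = -3*0 = 0)
k = -3/10 (k = (-3 + 6)/(-10 + 0) = 3/(-10) = 3*(-1/10) = -3/10 ≈ -0.30000)
h = 0 (h = 0*6 = 0)
h*(k - 3) = 0*(-3/10 - 3) = 0*(-33/10) = 0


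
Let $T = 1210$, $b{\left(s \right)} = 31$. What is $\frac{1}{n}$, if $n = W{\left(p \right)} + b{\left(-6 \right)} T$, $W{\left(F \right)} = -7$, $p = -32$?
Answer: $\frac{1}{37503} \approx 2.6665 \cdot 10^{-5}$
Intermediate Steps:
$n = 37503$ ($n = -7 + 31 \cdot 1210 = -7 + 37510 = 37503$)
$\frac{1}{n} = \frac{1}{37503}$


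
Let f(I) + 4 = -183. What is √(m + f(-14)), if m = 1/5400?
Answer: I*√6058794/180 ≈ 13.675*I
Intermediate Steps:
m = 1/5400 ≈ 0.00018519
f(I) = -187 (f(I) = -4 - 183 = -187)
√(m + f(-14)) = √(1/5400 - 187) = √(-1009799/5400) = I*√6058794/180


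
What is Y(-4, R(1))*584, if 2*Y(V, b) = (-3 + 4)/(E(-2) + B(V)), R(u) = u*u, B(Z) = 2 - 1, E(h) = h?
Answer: -292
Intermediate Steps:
B(Z) = 1
R(u) = u²
Y(V, b) = -½ (Y(V, b) = ((-3 + 4)/(-2 + 1))/2 = (1/(-1))/2 = (1*(-1))/2 = (½)*(-1) = -½)
Y(-4, R(1))*584 = -½*584 = -292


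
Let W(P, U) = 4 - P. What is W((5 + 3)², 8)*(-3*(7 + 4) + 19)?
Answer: 840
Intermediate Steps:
W((5 + 3)², 8)*(-3*(7 + 4) + 19) = (4 - (5 + 3)²)*(-3*(7 + 4) + 19) = (4 - 1*8²)*(-3*11 + 19) = (4 - 1*64)*(-33 + 19) = (4 - 64)*(-14) = -60*(-14) = 840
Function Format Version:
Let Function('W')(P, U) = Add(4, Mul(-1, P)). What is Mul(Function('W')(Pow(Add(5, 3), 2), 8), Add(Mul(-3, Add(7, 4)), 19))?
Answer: 840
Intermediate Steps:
Mul(Function('W')(Pow(Add(5, 3), 2), 8), Add(Mul(-3, Add(7, 4)), 19)) = Mul(Add(4, Mul(-1, Pow(Add(5, 3), 2))), Add(Mul(-3, Add(7, 4)), 19)) = Mul(Add(4, Mul(-1, Pow(8, 2))), Add(Mul(-3, 11), 19)) = Mul(Add(4, Mul(-1, 64)), Add(-33, 19)) = Mul(Add(4, -64), -14) = Mul(-60, -14) = 840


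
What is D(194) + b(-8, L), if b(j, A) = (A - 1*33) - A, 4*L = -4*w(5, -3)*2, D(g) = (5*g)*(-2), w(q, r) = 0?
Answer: -1973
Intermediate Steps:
D(g) = -10*g
L = 0 (L = (-4*0*2)/4 = (0*2)/4 = (¼)*0 = 0)
b(j, A) = -33 (b(j, A) = (A - 33) - A = (-33 + A) - A = -33)
D(194) + b(-8, L) = -10*194 - 33 = -1940 - 33 = -1973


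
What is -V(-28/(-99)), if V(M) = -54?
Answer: 54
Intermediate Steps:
-V(-28/(-99)) = -1*(-54) = 54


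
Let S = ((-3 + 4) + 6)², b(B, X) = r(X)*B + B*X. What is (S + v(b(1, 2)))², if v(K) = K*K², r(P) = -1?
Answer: 2500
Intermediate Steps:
b(B, X) = -B + B*X
v(K) = K³
S = 49 (S = (1 + 6)² = 7² = 49)
(S + v(b(1, 2)))² = (49 + (1*(-1 + 2))³)² = (49 + (1*1)³)² = (49 + 1³)² = (49 + 1)² = 50² = 2500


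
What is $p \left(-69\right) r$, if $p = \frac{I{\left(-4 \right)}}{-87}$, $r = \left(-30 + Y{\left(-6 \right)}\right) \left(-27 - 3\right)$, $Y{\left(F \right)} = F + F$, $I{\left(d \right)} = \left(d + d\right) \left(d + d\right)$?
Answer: $\frac{1854720}{29} \approx 63956.0$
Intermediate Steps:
$I{\left(d \right)} = 4 d^{2}$ ($I{\left(d \right)} = 2 d 2 d = 4 d^{2}$)
$Y{\left(F \right)} = 2 F$
$r = 1260$ ($r = \left(-30 + 2 \left(-6\right)\right) \left(-27 - 3\right) = \left(-30 - 12\right) \left(-30\right) = \left(-42\right) \left(-30\right) = 1260$)
$p = - \frac{64}{87}$ ($p = \frac{4 \left(-4\right)^{2}}{-87} = 4 \cdot 16 \left(- \frac{1}{87}\right) = 64 \left(- \frac{1}{87}\right) = - \frac{64}{87} \approx -0.73563$)
$p \left(-69\right) r = \left(- \frac{64}{87}\right) \left(-69\right) 1260 = \frac{1472}{29} \cdot 1260 = \frac{1854720}{29}$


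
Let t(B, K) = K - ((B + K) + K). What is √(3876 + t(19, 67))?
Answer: √3790 ≈ 61.563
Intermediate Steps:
t(B, K) = -B - K (t(B, K) = K - (B + 2*K) = K + (-B - 2*K) = -B - K)
√(3876 + t(19, 67)) = √(3876 + (-1*19 - 1*67)) = √(3876 + (-19 - 67)) = √(3876 - 86) = √3790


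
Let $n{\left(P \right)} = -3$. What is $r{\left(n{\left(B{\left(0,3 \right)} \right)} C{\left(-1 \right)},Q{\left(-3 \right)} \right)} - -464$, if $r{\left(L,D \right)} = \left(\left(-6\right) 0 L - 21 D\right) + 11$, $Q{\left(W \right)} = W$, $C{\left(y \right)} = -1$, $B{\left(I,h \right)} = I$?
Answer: $538$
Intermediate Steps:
$r{\left(L,D \right)} = 11 - 21 D$ ($r{\left(L,D \right)} = \left(0 L - 21 D\right) + 11 = \left(0 - 21 D\right) + 11 = - 21 D + 11 = 11 - 21 D$)
$r{\left(n{\left(B{\left(0,3 \right)} \right)} C{\left(-1 \right)},Q{\left(-3 \right)} \right)} - -464 = \left(11 - -63\right) - -464 = \left(11 + 63\right) + 464 = 74 + 464 = 538$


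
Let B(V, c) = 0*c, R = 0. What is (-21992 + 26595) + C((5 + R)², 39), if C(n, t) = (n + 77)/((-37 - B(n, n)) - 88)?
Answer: 575273/125 ≈ 4602.2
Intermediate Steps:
B(V, c) = 0
C(n, t) = -77/125 - n/125 (C(n, t) = (n + 77)/((-37 - 1*0) - 88) = (77 + n)/((-37 + 0) - 88) = (77 + n)/(-37 - 88) = (77 + n)/(-125) = (77 + n)*(-1/125) = -77/125 - n/125)
(-21992 + 26595) + C((5 + R)², 39) = (-21992 + 26595) + (-77/125 - (5 + 0)²/125) = 4603 + (-77/125 - 1/125*5²) = 4603 + (-77/125 - 1/125*25) = 4603 + (-77/125 - ⅕) = 4603 - 102/125 = 575273/125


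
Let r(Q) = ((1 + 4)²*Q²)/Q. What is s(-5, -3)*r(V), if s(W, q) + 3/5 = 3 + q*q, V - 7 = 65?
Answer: 20520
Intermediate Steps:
V = 72 (V = 7 + 65 = 72)
s(W, q) = 12/5 + q² (s(W, q) = -⅗ + (3 + q*q) = -⅗ + (3 + q²) = 12/5 + q²)
r(Q) = 25*Q (r(Q) = (5²*Q²)/Q = (25*Q²)/Q = 25*Q)
s(-5, -3)*r(V) = (12/5 + (-3)²)*(25*72) = (12/5 + 9)*1800 = (57/5)*1800 = 20520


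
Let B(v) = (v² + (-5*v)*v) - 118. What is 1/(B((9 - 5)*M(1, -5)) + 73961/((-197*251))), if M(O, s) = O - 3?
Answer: -49447/18567139 ≈ -0.0026631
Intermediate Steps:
M(O, s) = -3 + O
B(v) = -118 - 4*v² (B(v) = (v² - 5*v²) - 118 = -4*v² - 118 = -118 - 4*v²)
1/(B((9 - 5)*M(1, -5)) + 73961/((-197*251))) = 1/((-118 - 4*(-3 + 1)²*(9 - 5)²) + 73961/((-197*251))) = 1/((-118 - 4*(4*(-2))²) + 73961/(-49447)) = 1/((-118 - 4*(-8)²) + 73961*(-1/49447)) = 1/((-118 - 4*64) - 73961/49447) = 1/((-118 - 256) - 73961/49447) = 1/(-374 - 73961/49447) = 1/(-18567139/49447) = -49447/18567139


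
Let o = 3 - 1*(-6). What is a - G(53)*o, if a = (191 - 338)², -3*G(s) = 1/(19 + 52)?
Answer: 1534242/71 ≈ 21609.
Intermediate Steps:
G(s) = -1/213 (G(s) = -1/(3*(19 + 52)) = -⅓/71 = -⅓*1/71 = -1/213)
o = 9 (o = 3 + 6 = 9)
a = 21609 (a = (-147)² = 21609)
a - G(53)*o = 21609 - (-1)*9/213 = 21609 - 1*(-3/71) = 21609 + 3/71 = 1534242/71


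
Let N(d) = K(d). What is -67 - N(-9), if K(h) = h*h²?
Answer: 662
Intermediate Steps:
K(h) = h³
N(d) = d³
-67 - N(-9) = -67 - 1*(-9)³ = -67 - 1*(-729) = -67 + 729 = 662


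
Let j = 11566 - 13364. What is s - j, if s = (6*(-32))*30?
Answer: -3962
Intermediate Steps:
s = -5760 (s = -192*30 = -5760)
j = -1798
s - j = -5760 - 1*(-1798) = -5760 + 1798 = -3962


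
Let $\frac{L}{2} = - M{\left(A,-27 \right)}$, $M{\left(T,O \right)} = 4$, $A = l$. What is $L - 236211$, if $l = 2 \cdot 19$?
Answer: $-236219$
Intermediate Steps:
$l = 38$
$A = 38$
$L = -8$ ($L = 2 \left(\left(-1\right) 4\right) = 2 \left(-4\right) = -8$)
$L - 236211 = -8 - 236211 = -236219$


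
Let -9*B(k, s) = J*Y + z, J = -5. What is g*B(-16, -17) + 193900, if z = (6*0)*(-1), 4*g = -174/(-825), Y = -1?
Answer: 191960971/990 ≈ 1.9390e+5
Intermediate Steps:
g = 29/550 (g = (-174/(-825))/4 = (-174*(-1/825))/4 = (1/4)*(58/275) = 29/550 ≈ 0.052727)
z = 0 (z = 0*(-1) = 0)
B(k, s) = -5/9 (B(k, s) = -(-5*(-1) + 0)/9 = -(5 + 0)/9 = -1/9*5 = -5/9)
g*B(-16, -17) + 193900 = (29/550)*(-5/9) + 193900 = -29/990 + 193900 = 191960971/990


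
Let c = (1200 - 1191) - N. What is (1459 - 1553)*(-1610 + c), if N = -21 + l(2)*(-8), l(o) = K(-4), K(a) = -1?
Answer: 149272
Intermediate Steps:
l(o) = -1
N = -13 (N = -21 - 1*(-8) = -21 + 8 = -13)
c = 22 (c = (1200 - 1191) - 1*(-13) = 9 + 13 = 22)
(1459 - 1553)*(-1610 + c) = (1459 - 1553)*(-1610 + 22) = -94*(-1588) = 149272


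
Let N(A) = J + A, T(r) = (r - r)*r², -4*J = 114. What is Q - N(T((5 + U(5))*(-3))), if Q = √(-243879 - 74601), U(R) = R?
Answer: 57/2 + 4*I*√19905 ≈ 28.5 + 564.34*I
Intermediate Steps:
J = -57/2 (J = -¼*114 = -57/2 ≈ -28.500)
T(r) = 0 (T(r) = 0*r² = 0)
Q = 4*I*√19905 (Q = √(-318480) = 4*I*√19905 ≈ 564.34*I)
N(A) = -57/2 + A
Q - N(T((5 + U(5))*(-3))) = 4*I*√19905 - (-57/2 + 0) = 4*I*√19905 - 1*(-57/2) = 4*I*√19905 + 57/2 = 57/2 + 4*I*√19905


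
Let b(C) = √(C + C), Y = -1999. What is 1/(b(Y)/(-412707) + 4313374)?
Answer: 367342172978056263/1584484178027050455363361 + 412707*I*√3998/3168968356054100910726722 ≈ 2.3184e-7 + 8.2347e-18*I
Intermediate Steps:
b(C) = √2*√C (b(C) = √(2*C) = √2*√C)
1/(b(Y)/(-412707) + 4313374) = 1/((√2*√(-1999))/(-412707) + 4313374) = 1/((√2*(I*√1999))*(-1/412707) + 4313374) = 1/((I*√3998)*(-1/412707) + 4313374) = 1/(-I*√3998/412707 + 4313374) = 1/(4313374 - I*√3998/412707)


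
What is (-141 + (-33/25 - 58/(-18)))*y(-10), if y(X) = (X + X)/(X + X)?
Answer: -31297/225 ≈ -139.10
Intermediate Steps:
y(X) = 1 (y(X) = (2*X)/((2*X)) = (2*X)*(1/(2*X)) = 1)
(-141 + (-33/25 - 58/(-18)))*y(-10) = (-141 + (-33/25 - 58/(-18)))*1 = (-141 + (-33*1/25 - 58*(-1/18)))*1 = (-141 + (-33/25 + 29/9))*1 = (-141 + 428/225)*1 = -31297/225*1 = -31297/225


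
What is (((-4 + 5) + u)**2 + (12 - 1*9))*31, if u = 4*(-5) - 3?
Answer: 15097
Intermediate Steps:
u = -23 (u = -20 - 3 = -23)
(((-4 + 5) + u)**2 + (12 - 1*9))*31 = (((-4 + 5) - 23)**2 + (12 - 1*9))*31 = ((1 - 23)**2 + (12 - 9))*31 = ((-22)**2 + 3)*31 = (484 + 3)*31 = 487*31 = 15097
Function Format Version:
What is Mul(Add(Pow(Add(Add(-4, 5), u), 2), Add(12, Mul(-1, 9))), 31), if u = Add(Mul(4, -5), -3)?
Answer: 15097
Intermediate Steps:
u = -23 (u = Add(-20, -3) = -23)
Mul(Add(Pow(Add(Add(-4, 5), u), 2), Add(12, Mul(-1, 9))), 31) = Mul(Add(Pow(Add(Add(-4, 5), -23), 2), Add(12, Mul(-1, 9))), 31) = Mul(Add(Pow(Add(1, -23), 2), Add(12, -9)), 31) = Mul(Add(Pow(-22, 2), 3), 31) = Mul(Add(484, 3), 31) = Mul(487, 31) = 15097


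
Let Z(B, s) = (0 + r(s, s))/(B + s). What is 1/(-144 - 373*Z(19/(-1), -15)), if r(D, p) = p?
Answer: -34/10491 ≈ -0.0032409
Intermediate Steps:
Z(B, s) = s/(B + s) (Z(B, s) = (0 + s)/(B + s) = s/(B + s))
1/(-144 - 373*Z(19/(-1), -15)) = 1/(-144 - (-5595)/(19/(-1) - 15)) = 1/(-144 - (-5595)/(19*(-1) - 15)) = 1/(-144 - (-5595)/(-19 - 15)) = 1/(-144 - (-5595)/(-34)) = 1/(-144 - (-5595)*(-1)/34) = 1/(-144 - 373*15/34) = 1/(-144 - 5595/34) = 1/(-10491/34) = -34/10491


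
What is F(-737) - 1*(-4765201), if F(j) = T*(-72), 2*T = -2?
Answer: 4765273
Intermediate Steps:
T = -1 (T = (½)*(-2) = -1)
F(j) = 72 (F(j) = -1*(-72) = 72)
F(-737) - 1*(-4765201) = 72 - 1*(-4765201) = 72 + 4765201 = 4765273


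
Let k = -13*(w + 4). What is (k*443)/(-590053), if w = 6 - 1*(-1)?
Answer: 63349/590053 ≈ 0.10736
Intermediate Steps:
w = 7 (w = 6 + 1 = 7)
k = -143 (k = -13*(7 + 4) = -13*11 = -143)
(k*443)/(-590053) = -143*443/(-590053) = -63349*(-1/590053) = 63349/590053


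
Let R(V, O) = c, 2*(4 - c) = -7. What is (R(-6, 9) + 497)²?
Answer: 1018081/4 ≈ 2.5452e+5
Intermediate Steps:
c = 15/2 (c = 4 - ½*(-7) = 4 + 7/2 = 15/2 ≈ 7.5000)
R(V, O) = 15/2
(R(-6, 9) + 497)² = (15/2 + 497)² = (1009/2)² = 1018081/4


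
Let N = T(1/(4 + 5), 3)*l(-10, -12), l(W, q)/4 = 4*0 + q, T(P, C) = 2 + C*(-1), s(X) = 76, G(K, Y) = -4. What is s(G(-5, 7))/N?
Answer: 19/12 ≈ 1.5833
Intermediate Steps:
T(P, C) = 2 - C
l(W, q) = 4*q (l(W, q) = 4*(4*0 + q) = 4*(0 + q) = 4*q)
N = 48 (N = (2 - 1*3)*(4*(-12)) = (2 - 3)*(-48) = -1*(-48) = 48)
s(G(-5, 7))/N = 76/48 = 76*(1/48) = 19/12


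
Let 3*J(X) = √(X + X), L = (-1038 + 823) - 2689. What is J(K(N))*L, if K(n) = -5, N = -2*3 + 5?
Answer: -968*I*√10 ≈ -3061.1*I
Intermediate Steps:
N = -1 (N = -6 + 5 = -1)
L = -2904 (L = -215 - 2689 = -2904)
J(X) = √2*√X/3 (J(X) = √(X + X)/3 = √(2*X)/3 = (√2*√X)/3 = √2*√X/3)
J(K(N))*L = (√2*√(-5)/3)*(-2904) = (√2*(I*√5)/3)*(-2904) = (I*√10/3)*(-2904) = -968*I*√10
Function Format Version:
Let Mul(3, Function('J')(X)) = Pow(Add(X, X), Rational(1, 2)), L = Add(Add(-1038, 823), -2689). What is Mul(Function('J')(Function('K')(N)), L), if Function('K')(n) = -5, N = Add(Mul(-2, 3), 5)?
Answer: Mul(-968, I, Pow(10, Rational(1, 2))) ≈ Mul(-3061.1, I)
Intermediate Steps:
N = -1 (N = Add(-6, 5) = -1)
L = -2904 (L = Add(-215, -2689) = -2904)
Function('J')(X) = Mul(Rational(1, 3), Pow(2, Rational(1, 2)), Pow(X, Rational(1, 2))) (Function('J')(X) = Mul(Rational(1, 3), Pow(Add(X, X), Rational(1, 2))) = Mul(Rational(1, 3), Pow(Mul(2, X), Rational(1, 2))) = Mul(Rational(1, 3), Mul(Pow(2, Rational(1, 2)), Pow(X, Rational(1, 2)))) = Mul(Rational(1, 3), Pow(2, Rational(1, 2)), Pow(X, Rational(1, 2))))
Mul(Function('J')(Function('K')(N)), L) = Mul(Mul(Rational(1, 3), Pow(2, Rational(1, 2)), Pow(-5, Rational(1, 2))), -2904) = Mul(Mul(Rational(1, 3), Pow(2, Rational(1, 2)), Mul(I, Pow(5, Rational(1, 2)))), -2904) = Mul(Mul(Rational(1, 3), I, Pow(10, Rational(1, 2))), -2904) = Mul(-968, I, Pow(10, Rational(1, 2)))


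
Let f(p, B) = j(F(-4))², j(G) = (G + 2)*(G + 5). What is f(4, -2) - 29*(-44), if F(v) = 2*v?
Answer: 1600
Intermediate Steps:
j(G) = (2 + G)*(5 + G)
f(p, B) = 324 (f(p, B) = (10 + (2*(-4))² + 7*(2*(-4)))² = (10 + (-8)² + 7*(-8))² = (10 + 64 - 56)² = 18² = 324)
f(4, -2) - 29*(-44) = 324 - 29*(-44) = 324 + 1276 = 1600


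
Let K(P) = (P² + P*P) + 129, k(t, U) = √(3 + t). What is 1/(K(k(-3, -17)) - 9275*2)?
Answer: -1/18421 ≈ -5.4286e-5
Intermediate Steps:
K(P) = 129 + 2*P² (K(P) = (P² + P²) + 129 = 2*P² + 129 = 129 + 2*P²)
1/(K(k(-3, -17)) - 9275*2) = 1/((129 + 2*(√(3 - 3))²) - 9275*2) = 1/((129 + 2*(√0)²) - 18550) = 1/((129 + 2*0²) - 18550) = 1/((129 + 2*0) - 18550) = 1/((129 + 0) - 18550) = 1/(129 - 18550) = 1/(-18421) = -1/18421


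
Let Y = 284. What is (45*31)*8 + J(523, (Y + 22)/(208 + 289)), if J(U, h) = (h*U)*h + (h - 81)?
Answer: 2785736421/247009 ≈ 11278.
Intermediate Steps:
J(U, h) = -81 + h + U*h**2 (J(U, h) = (U*h)*h + (-81 + h) = U*h**2 + (-81 + h) = -81 + h + U*h**2)
(45*31)*8 + J(523, (Y + 22)/(208 + 289)) = (45*31)*8 + (-81 + (284 + 22)/(208 + 289) + 523*((284 + 22)/(208 + 289))**2) = 1395*8 + (-81 + 306/497 + 523*(306/497)**2) = 11160 + (-81 + 306*(1/497) + 523*(306*(1/497))**2) = 11160 + (-81 + 306/497 + 523*(306/497)**2) = 11160 + (-81 + 306/497 + 523*(93636/247009)) = 11160 + (-81 + 306/497 + 48971628/247009) = 11160 + 29115981/247009 = 2785736421/247009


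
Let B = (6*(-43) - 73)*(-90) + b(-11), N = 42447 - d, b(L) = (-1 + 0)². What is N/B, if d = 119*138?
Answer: 26025/29791 ≈ 0.87359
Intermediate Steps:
d = 16422
b(L) = 1 (b(L) = (-1)² = 1)
N = 26025 (N = 42447 - 1*16422 = 42447 - 16422 = 26025)
B = 29791 (B = (6*(-43) - 73)*(-90) + 1 = (-258 - 73)*(-90) + 1 = -331*(-90) + 1 = 29790 + 1 = 29791)
N/B = 26025/29791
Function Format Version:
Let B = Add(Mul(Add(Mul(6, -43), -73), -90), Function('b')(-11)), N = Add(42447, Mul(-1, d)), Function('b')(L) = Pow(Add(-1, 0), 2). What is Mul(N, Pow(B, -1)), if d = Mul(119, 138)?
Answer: Rational(26025, 29791) ≈ 0.87359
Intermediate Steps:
d = 16422
Function('b')(L) = 1 (Function('b')(L) = Pow(-1, 2) = 1)
N = 26025 (N = Add(42447, Mul(-1, 16422)) = Add(42447, -16422) = 26025)
B = 29791 (B = Add(Mul(Add(Mul(6, -43), -73), -90), 1) = Add(Mul(Add(-258, -73), -90), 1) = Add(Mul(-331, -90), 1) = Add(29790, 1) = 29791)
Mul(N, Pow(B, -1)) = Mul(26025, Pow(29791, -1)) = Mul(26025, Rational(1, 29791)) = Rational(26025, 29791)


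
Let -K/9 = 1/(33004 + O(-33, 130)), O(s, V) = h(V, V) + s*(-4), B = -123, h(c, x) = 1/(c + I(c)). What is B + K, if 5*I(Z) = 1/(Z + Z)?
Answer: -229601262879/1866672812 ≈ -123.00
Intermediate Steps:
I(Z) = 1/(10*Z) (I(Z) = 1/(5*(Z + Z)) = 1/(5*((2*Z))) = (1/(2*Z))/5 = 1/(10*Z))
h(c, x) = 1/(c + 1/(10*c))
O(s, V) = -4*s + 10*V/(1 + 10*V²) (O(s, V) = 10*V/(1 + 10*V²) + s*(-4) = 10*V/(1 + 10*V²) - 4*s = -4*s + 10*V/(1 + 10*V²))
K = -507003/1866672812 (K = -9/(33004 + (1/(130 + (⅒)/130) - 4*(-33))) = -9/(33004 + (1/(130 + (⅒)*(1/130)) + 132)) = -9/(33004 + (1/(130 + 1/1300) + 132)) = -9/(33004 + (1/(169001/1300) + 132)) = -9/(33004 + (1300/169001 + 132)) = -9/(33004 + 22309432/169001) = -9/5600018436/169001 = -9*169001/5600018436 = -507003/1866672812 ≈ -0.00027161)
B + K = -123 - 507003/1866672812 = -229601262879/1866672812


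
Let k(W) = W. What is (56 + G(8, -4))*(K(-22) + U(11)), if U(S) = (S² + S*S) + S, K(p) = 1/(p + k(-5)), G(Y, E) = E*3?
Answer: 300520/27 ≈ 11130.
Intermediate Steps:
G(Y, E) = 3*E
K(p) = 1/(-5 + p) (K(p) = 1/(p - 5) = 1/(-5 + p))
U(S) = S + 2*S² (U(S) = (S² + S²) + S = 2*S² + S = S + 2*S²)
(56 + G(8, -4))*(K(-22) + U(11)) = (56 + 3*(-4))*(1/(-5 - 22) + 11*(1 + 2*11)) = (56 - 12)*(1/(-27) + 11*(1 + 22)) = 44*(-1/27 + 11*23) = 44*(-1/27 + 253) = 44*(6830/27) = 300520/27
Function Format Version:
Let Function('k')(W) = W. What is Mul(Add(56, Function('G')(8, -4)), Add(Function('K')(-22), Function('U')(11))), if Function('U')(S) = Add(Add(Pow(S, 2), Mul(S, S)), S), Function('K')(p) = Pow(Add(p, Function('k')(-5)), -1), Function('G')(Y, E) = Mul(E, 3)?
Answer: Rational(300520, 27) ≈ 11130.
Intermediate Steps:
Function('G')(Y, E) = Mul(3, E)
Function('K')(p) = Pow(Add(-5, p), -1) (Function('K')(p) = Pow(Add(p, -5), -1) = Pow(Add(-5, p), -1))
Function('U')(S) = Add(S, Mul(2, Pow(S, 2))) (Function('U')(S) = Add(Add(Pow(S, 2), Pow(S, 2)), S) = Add(Mul(2, Pow(S, 2)), S) = Add(S, Mul(2, Pow(S, 2))))
Mul(Add(56, Function('G')(8, -4)), Add(Function('K')(-22), Function('U')(11))) = Mul(Add(56, Mul(3, -4)), Add(Pow(Add(-5, -22), -1), Mul(11, Add(1, Mul(2, 11))))) = Mul(Add(56, -12), Add(Pow(-27, -1), Mul(11, Add(1, 22)))) = Mul(44, Add(Rational(-1, 27), Mul(11, 23))) = Mul(44, Add(Rational(-1, 27), 253)) = Mul(44, Rational(6830, 27)) = Rational(300520, 27)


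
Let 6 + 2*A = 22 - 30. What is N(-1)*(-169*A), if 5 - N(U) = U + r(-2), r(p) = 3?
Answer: 3549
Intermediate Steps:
A = -7 (A = -3 + (22 - 30)/2 = -3 + (½)*(-8) = -3 - 4 = -7)
N(U) = 2 - U (N(U) = 5 - (U + 3) = 5 - (3 + U) = 5 + (-3 - U) = 2 - U)
N(-1)*(-169*A) = (2 - 1*(-1))*(-169*(-7)) = (2 + 1)*1183 = 3*1183 = 3549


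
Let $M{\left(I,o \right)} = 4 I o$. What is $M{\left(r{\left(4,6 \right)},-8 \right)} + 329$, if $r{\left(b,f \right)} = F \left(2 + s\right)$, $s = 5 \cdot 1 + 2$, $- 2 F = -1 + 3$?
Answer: $617$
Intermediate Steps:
$F = -1$ ($F = - \frac{-1 + 3}{2} = \left(- \frac{1}{2}\right) 2 = -1$)
$s = 7$ ($s = 5 + 2 = 7$)
$r{\left(b,f \right)} = -9$ ($r{\left(b,f \right)} = - (2 + 7) = \left(-1\right) 9 = -9$)
$M{\left(I,o \right)} = 4 I o$
$M{\left(r{\left(4,6 \right)},-8 \right)} + 329 = 4 \left(-9\right) \left(-8\right) + 329 = 288 + 329 = 617$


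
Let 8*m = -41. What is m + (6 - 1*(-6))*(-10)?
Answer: -1001/8 ≈ -125.13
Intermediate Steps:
m = -41/8 (m = (⅛)*(-41) = -41/8 ≈ -5.1250)
m + (6 - 1*(-6))*(-10) = -41/8 + (6 - 1*(-6))*(-10) = -41/8 + (6 + 6)*(-10) = -41/8 + 12*(-10) = -41/8 - 120 = -1001/8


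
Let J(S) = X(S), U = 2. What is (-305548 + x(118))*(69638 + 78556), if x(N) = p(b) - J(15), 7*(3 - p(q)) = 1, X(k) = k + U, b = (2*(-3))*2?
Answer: -316977333390/7 ≈ -4.5282e+10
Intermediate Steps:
b = -12 (b = -6*2 = -12)
X(k) = 2 + k (X(k) = k + 2 = 2 + k)
J(S) = 2 + S
p(q) = 20/7 (p(q) = 3 - 1/7*1 = 3 - 1/7 = 20/7)
x(N) = -99/7 (x(N) = 20/7 - (2 + 15) = 20/7 - 1*17 = 20/7 - 17 = -99/7)
(-305548 + x(118))*(69638 + 78556) = (-305548 - 99/7)*(69638 + 78556) = -2138935/7*148194 = -316977333390/7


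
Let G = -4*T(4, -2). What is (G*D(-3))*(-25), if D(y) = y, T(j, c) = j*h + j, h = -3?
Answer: 2400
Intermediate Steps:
T(j, c) = -2*j (T(j, c) = j*(-3) + j = -3*j + j = -2*j)
G = 32 (G = -(-8)*4 = -4*(-8) = 32)
(G*D(-3))*(-25) = (32*(-3))*(-25) = -96*(-25) = 2400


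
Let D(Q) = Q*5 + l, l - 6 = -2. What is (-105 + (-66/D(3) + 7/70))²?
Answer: 423989281/36100 ≈ 11745.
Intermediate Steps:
l = 4 (l = 6 - 2 = 4)
D(Q) = 4 + 5*Q (D(Q) = Q*5 + 4 = 5*Q + 4 = 4 + 5*Q)
(-105 + (-66/D(3) + 7/70))² = (-105 + (-66/(4 + 5*3) + 7/70))² = (-105 + (-66/(4 + 15) + 7*(1/70)))² = (-105 + (-66/19 + ⅒))² = (-105 - 641/190)² = (-20591/190)² = 423989281/36100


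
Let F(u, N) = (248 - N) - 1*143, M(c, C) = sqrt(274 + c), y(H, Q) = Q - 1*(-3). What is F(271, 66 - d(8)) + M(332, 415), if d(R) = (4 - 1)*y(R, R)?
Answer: 72 + sqrt(606) ≈ 96.617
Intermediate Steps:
y(H, Q) = 3 + Q (y(H, Q) = Q + 3 = 3 + Q)
d(R) = 9 + 3*R (d(R) = (4 - 1)*(3 + R) = 3*(3 + R) = 9 + 3*R)
F(u, N) = 105 - N (F(u, N) = (248 - N) - 143 = 105 - N)
F(271, 66 - d(8)) + M(332, 415) = (105 - (66 - (9 + 3*8))) + sqrt(274 + 332) = (105 - (66 - (9 + 24))) + sqrt(606) = (105 - (66 - 1*33)) + sqrt(606) = (105 - (66 - 33)) + sqrt(606) = (105 - 1*33) + sqrt(606) = (105 - 33) + sqrt(606) = 72 + sqrt(606)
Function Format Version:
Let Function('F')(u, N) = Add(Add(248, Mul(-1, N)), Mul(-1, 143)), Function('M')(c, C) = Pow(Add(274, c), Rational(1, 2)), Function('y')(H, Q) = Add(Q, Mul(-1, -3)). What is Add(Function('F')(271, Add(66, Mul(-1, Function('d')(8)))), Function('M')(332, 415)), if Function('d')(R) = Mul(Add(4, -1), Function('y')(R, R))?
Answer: Add(72, Pow(606, Rational(1, 2))) ≈ 96.617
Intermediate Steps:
Function('y')(H, Q) = Add(3, Q) (Function('y')(H, Q) = Add(Q, 3) = Add(3, Q))
Function('d')(R) = Add(9, Mul(3, R)) (Function('d')(R) = Mul(Add(4, -1), Add(3, R)) = Mul(3, Add(3, R)) = Add(9, Mul(3, R)))
Function('F')(u, N) = Add(105, Mul(-1, N)) (Function('F')(u, N) = Add(Add(248, Mul(-1, N)), -143) = Add(105, Mul(-1, N)))
Add(Function('F')(271, Add(66, Mul(-1, Function('d')(8)))), Function('M')(332, 415)) = Add(Add(105, Mul(-1, Add(66, Mul(-1, Add(9, Mul(3, 8)))))), Pow(Add(274, 332), Rational(1, 2))) = Add(Add(105, Mul(-1, Add(66, Mul(-1, Add(9, 24))))), Pow(606, Rational(1, 2))) = Add(Add(105, Mul(-1, Add(66, Mul(-1, 33)))), Pow(606, Rational(1, 2))) = Add(Add(105, Mul(-1, Add(66, -33))), Pow(606, Rational(1, 2))) = Add(Add(105, Mul(-1, 33)), Pow(606, Rational(1, 2))) = Add(Add(105, -33), Pow(606, Rational(1, 2))) = Add(72, Pow(606, Rational(1, 2)))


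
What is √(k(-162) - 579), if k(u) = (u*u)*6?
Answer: √156885 ≈ 396.09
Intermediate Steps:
k(u) = 6*u² (k(u) = u²*6 = 6*u²)
√(k(-162) - 579) = √(6*(-162)² - 579) = √(6*26244 - 579) = √(157464 - 579) = √156885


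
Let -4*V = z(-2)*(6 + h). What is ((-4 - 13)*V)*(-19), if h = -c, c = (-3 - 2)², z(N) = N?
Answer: -6137/2 ≈ -3068.5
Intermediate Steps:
c = 25 (c = (-5)² = 25)
h = -25 (h = -1*25 = -25)
V = -19/2 (V = -(-1)*(6 - 25)/2 = -(-1)*(-19)/2 = -¼*38 = -19/2 ≈ -9.5000)
((-4 - 13)*V)*(-19) = ((-4 - 13)*(-19/2))*(-19) = -17*(-19/2)*(-19) = (323/2)*(-19) = -6137/2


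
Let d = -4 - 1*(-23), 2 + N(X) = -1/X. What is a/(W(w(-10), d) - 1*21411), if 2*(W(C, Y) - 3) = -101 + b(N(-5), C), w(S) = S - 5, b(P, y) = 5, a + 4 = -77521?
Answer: 77525/21456 ≈ 3.6132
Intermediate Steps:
N(X) = -2 - 1/X
a = -77525 (a = -4 - 77521 = -77525)
w(S) = -5 + S
d = 19 (d = -4 + 23 = 19)
W(C, Y) = -45 (W(C, Y) = 3 + (-101 + 5)/2 = 3 + (1/2)*(-96) = 3 - 48 = -45)
a/(W(w(-10), d) - 1*21411) = -77525/(-45 - 1*21411) = -77525/(-45 - 21411) = -77525/(-21456) = -77525*(-1/21456) = 77525/21456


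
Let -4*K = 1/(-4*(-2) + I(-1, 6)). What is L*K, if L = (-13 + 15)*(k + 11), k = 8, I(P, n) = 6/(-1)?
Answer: -19/4 ≈ -4.7500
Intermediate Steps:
I(P, n) = -6 (I(P, n) = 6*(-1) = -6)
L = 38 (L = (-13 + 15)*(8 + 11) = 2*19 = 38)
K = -⅛ (K = -1/(4*(-4*(-2) - 6)) = -1/(4*(8 - 6)) = -¼/2 = -¼*½ = -⅛ ≈ -0.12500)
L*K = 38*(-⅛) = -19/4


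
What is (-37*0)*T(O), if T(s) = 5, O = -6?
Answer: 0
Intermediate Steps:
(-37*0)*T(O) = -37*0*5 = 0*5 = 0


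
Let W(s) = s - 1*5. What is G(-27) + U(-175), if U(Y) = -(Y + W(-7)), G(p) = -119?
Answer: 68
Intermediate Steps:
W(s) = -5 + s (W(s) = s - 5 = -5 + s)
U(Y) = 12 - Y (U(Y) = -(Y + (-5 - 7)) = -(Y - 12) = -(-12 + Y) = 12 - Y)
G(-27) + U(-175) = -119 + (12 - 1*(-175)) = -119 + (12 + 175) = -119 + 187 = 68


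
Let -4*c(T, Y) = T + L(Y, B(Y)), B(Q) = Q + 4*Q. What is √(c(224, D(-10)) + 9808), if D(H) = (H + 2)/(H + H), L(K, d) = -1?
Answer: √39009/2 ≈ 98.753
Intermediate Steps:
B(Q) = 5*Q
D(H) = (2 + H)/(2*H) (D(H) = (2 + H)/((2*H)) = (2 + H)*(1/(2*H)) = (2 + H)/(2*H))
c(T, Y) = ¼ - T/4 (c(T, Y) = -(T - 1)/4 = -(-1 + T)/4 = ¼ - T/4)
√(c(224, D(-10)) + 9808) = √((¼ - ¼*224) + 9808) = √((¼ - 56) + 9808) = √(-223/4 + 9808) = √(39009/4) = √39009/2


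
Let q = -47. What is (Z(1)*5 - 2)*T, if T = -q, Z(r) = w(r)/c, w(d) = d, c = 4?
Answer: -141/4 ≈ -35.250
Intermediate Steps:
Z(r) = r/4
T = 47 (T = -1*(-47) = 47)
(Z(1)*5 - 2)*T = (((¼)*1)*5 - 2)*47 = ((¼)*5 - 2)*47 = (5/4 - 2)*47 = -¾*47 = -141/4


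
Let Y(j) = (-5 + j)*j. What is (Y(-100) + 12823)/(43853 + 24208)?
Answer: 23323/68061 ≈ 0.34268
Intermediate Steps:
Y(j) = j*(-5 + j)
(Y(-100) + 12823)/(43853 + 24208) = (-100*(-5 - 100) + 12823)/(43853 + 24208) = (-100*(-105) + 12823)/68061 = (10500 + 12823)*(1/68061) = 23323*(1/68061) = 23323/68061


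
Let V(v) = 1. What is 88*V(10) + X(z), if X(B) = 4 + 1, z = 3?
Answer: 93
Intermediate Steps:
X(B) = 5
88*V(10) + X(z) = 88*1 + 5 = 88 + 5 = 93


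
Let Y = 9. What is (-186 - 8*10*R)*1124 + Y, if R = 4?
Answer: -568735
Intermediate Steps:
(-186 - 8*10*R)*1124 + Y = (-186 - 8*10*4)*1124 + 9 = (-186 - 80*4)*1124 + 9 = (-186 - 1*320)*1124 + 9 = (-186 - 320)*1124 + 9 = -506*1124 + 9 = -568744 + 9 = -568735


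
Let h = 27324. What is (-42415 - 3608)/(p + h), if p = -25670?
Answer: -46023/1654 ≈ -27.825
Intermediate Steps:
(-42415 - 3608)/(p + h) = (-42415 - 3608)/(-25670 + 27324) = -46023/1654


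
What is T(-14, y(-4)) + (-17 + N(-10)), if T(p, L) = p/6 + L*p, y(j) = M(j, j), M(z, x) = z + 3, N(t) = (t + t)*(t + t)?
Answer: 1184/3 ≈ 394.67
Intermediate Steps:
N(t) = 4*t**2 (N(t) = (2*t)*(2*t) = 4*t**2)
M(z, x) = 3 + z
y(j) = 3 + j
T(p, L) = p/6 + L*p (T(p, L) = p*(1/6) + L*p = p/6 + L*p)
T(-14, y(-4)) + (-17 + N(-10)) = -14*(1/6 + (3 - 4)) + (-17 + 4*(-10)**2) = -14*(1/6 - 1) + (-17 + 4*100) = -14*(-5/6) + (-17 + 400) = 35/3 + 383 = 1184/3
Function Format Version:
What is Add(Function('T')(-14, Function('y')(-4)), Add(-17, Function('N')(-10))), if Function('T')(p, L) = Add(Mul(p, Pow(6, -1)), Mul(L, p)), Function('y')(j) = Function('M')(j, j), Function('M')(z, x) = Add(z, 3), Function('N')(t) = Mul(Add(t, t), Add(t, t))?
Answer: Rational(1184, 3) ≈ 394.67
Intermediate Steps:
Function('N')(t) = Mul(4, Pow(t, 2)) (Function('N')(t) = Mul(Mul(2, t), Mul(2, t)) = Mul(4, Pow(t, 2)))
Function('M')(z, x) = Add(3, z)
Function('y')(j) = Add(3, j)
Function('T')(p, L) = Add(Mul(Rational(1, 6), p), Mul(L, p)) (Function('T')(p, L) = Add(Mul(p, Rational(1, 6)), Mul(L, p)) = Add(Mul(Rational(1, 6), p), Mul(L, p)))
Add(Function('T')(-14, Function('y')(-4)), Add(-17, Function('N')(-10))) = Add(Mul(-14, Add(Rational(1, 6), Add(3, -4))), Add(-17, Mul(4, Pow(-10, 2)))) = Add(Mul(-14, Add(Rational(1, 6), -1)), Add(-17, Mul(4, 100))) = Add(Mul(-14, Rational(-5, 6)), Add(-17, 400)) = Add(Rational(35, 3), 383) = Rational(1184, 3)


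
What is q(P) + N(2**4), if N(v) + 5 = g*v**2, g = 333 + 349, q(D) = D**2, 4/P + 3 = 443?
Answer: 2112502701/12100 ≈ 1.7459e+5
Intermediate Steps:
P = 1/110 (P = 4/(-3 + 443) = 4/440 = 4*(1/440) = 1/110 ≈ 0.0090909)
g = 682
N(v) = -5 + 682*v**2
q(P) + N(2**4) = (1/110)**2 + (-5 + 682*(2**4)**2) = 1/12100 + (-5 + 682*16**2) = 1/12100 + (-5 + 682*256) = 1/12100 + (-5 + 174592) = 1/12100 + 174587 = 2112502701/12100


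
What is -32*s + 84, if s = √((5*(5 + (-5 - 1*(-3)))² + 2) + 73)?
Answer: 84 - 64*√30 ≈ -266.54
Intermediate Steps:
s = 2*√30 (s = √((5*(5 + (-5 + 3))² + 2) + 73) = √((5*(5 - 2)² + 2) + 73) = √((5*3² + 2) + 73) = √((5*9 + 2) + 73) = √((45 + 2) + 73) = √(47 + 73) = √120 = 2*√30 ≈ 10.954)
-32*s + 84 = -64*√30 + 84 = 84 - 64*√30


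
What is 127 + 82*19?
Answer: 1685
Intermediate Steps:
127 + 82*19 = 127 + 1558 = 1685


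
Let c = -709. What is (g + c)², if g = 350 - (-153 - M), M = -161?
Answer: 134689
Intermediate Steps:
g = 342 (g = 350 - (-153 - 1*(-161)) = 350 - (-153 + 161) = 350 - 1*8 = 350 - 8 = 342)
(g + c)² = (342 - 709)² = (-367)² = 134689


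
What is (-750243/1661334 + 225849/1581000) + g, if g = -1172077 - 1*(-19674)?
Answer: -168159270470017913/145920503000 ≈ -1.1524e+6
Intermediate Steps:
g = -1152403 (g = -1172077 + 19674 = -1152403)
(-750243/1661334 + 225849/1581000) + g = (-750243/1661334 + 225849/1581000) - 1152403 = (-750243*1/1661334 + 225849*(1/1581000)) - 1152403 = (-250081/553778 + 75283/527000) - 1152403 = -45051308913/145920503000 - 1152403 = -168159270470017913/145920503000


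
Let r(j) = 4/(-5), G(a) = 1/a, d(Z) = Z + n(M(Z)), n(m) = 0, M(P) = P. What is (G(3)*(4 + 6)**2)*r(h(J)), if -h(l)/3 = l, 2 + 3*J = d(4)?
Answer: -80/3 ≈ -26.667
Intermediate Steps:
d(Z) = Z (d(Z) = Z + 0 = Z)
J = 2/3 (J = -2/3 + (1/3)*4 = -2/3 + 4/3 = 2/3 ≈ 0.66667)
h(l) = -3*l
r(j) = -4/5 (r(j) = 4*(-1/5) = -4/5)
(G(3)*(4 + 6)**2)*r(h(J)) = ((4 + 6)**2/3)*(-4/5) = ((1/3)*10**2)*(-4/5) = ((1/3)*100)*(-4/5) = (100/3)*(-4/5) = -80/3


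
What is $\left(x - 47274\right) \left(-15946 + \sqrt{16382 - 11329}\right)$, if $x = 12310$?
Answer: $557535944 - 34964 \sqrt{5053} \approx 5.5505 \cdot 10^{8}$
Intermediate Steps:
$\left(x - 47274\right) \left(-15946 + \sqrt{16382 - 11329}\right) = \left(12310 - 47274\right) \left(-15946 + \sqrt{16382 - 11329}\right) = - 34964 \left(-15946 + \sqrt{5053}\right) = 557535944 - 34964 \sqrt{5053}$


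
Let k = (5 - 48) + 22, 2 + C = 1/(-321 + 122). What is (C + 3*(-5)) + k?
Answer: -7563/199 ≈ -38.005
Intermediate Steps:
C = -399/199 (C = -2 + 1/(-321 + 122) = -2 + 1/(-199) = -2 - 1/199 = -399/199 ≈ -2.0050)
k = -21 (k = -43 + 22 = -21)
(C + 3*(-5)) + k = (-399/199 + 3*(-5)) - 21 = (-399/199 - 15) - 21 = -3384/199 - 21 = -7563/199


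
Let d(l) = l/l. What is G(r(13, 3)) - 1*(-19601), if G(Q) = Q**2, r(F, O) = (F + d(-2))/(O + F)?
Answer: 1254513/64 ≈ 19602.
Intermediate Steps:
d(l) = 1
r(F, O) = (1 + F)/(F + O) (r(F, O) = (F + 1)/(O + F) = (1 + F)/(F + O))
G(r(13, 3)) - 1*(-19601) = ((1 + 13)/(13 + 3))**2 - 1*(-19601) = (14/16)**2 + 19601 = ((1/16)*14)**2 + 19601 = (7/8)**2 + 19601 = 49/64 + 19601 = 1254513/64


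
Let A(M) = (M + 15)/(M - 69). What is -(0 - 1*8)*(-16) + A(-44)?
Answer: -14435/113 ≈ -127.74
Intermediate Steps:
A(M) = (15 + M)/(-69 + M)
-(0 - 1*8)*(-16) + A(-44) = -(0 - 1*8)*(-16) + (15 - 44)/(-69 - 44) = -(0 - 8)*(-16) - 29/(-113) = -1*(-8)*(-16) - 1/113*(-29) = 8*(-16) + 29/113 = -128 + 29/113 = -14435/113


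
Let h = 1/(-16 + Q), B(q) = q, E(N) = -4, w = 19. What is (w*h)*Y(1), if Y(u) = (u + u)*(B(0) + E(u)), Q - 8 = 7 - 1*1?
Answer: 76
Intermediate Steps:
Q = 14 (Q = 8 + (7 - 1*1) = 8 + (7 - 1) = 8 + 6 = 14)
h = -½ (h = 1/(-16 + 14) = 1/(-2) = -½ ≈ -0.50000)
Y(u) = -8*u (Y(u) = (u + u)*(0 - 4) = (2*u)*(-4) = -8*u)
(w*h)*Y(1) = (19*(-½))*(-8*1) = -19/2*(-8) = 76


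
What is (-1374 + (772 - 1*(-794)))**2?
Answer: 36864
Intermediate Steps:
(-1374 + (772 - 1*(-794)))**2 = (-1374 + (772 + 794))**2 = (-1374 + 1566)**2 = 192**2 = 36864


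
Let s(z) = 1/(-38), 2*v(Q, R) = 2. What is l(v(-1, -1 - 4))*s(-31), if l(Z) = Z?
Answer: -1/38 ≈ -0.026316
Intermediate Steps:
v(Q, R) = 1 (v(Q, R) = (½)*2 = 1)
s(z) = -1/38
l(v(-1, -1 - 4))*s(-31) = 1*(-1/38) = -1/38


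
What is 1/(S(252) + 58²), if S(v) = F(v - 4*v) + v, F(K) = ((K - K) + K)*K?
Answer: 1/575152 ≈ 1.7387e-6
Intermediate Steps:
F(K) = K² (F(K) = (0 + K)*K = K*K = K²)
S(v) = v + 9*v² (S(v) = (v - 4*v)² + v = (-3*v)² + v = 9*v² + v = v + 9*v²)
1/(S(252) + 58²) = 1/(252*(1 + 9*252) + 58²) = 1/(252*(1 + 2268) + 3364) = 1/(252*2269 + 3364) = 1/(571788 + 3364) = 1/575152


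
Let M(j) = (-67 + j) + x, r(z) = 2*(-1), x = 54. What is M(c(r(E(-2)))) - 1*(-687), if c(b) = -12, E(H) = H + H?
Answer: 662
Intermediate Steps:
E(H) = 2*H
r(z) = -2
M(j) = -13 + j (M(j) = (-67 + j) + 54 = -13 + j)
M(c(r(E(-2)))) - 1*(-687) = (-13 - 12) - 1*(-687) = -25 + 687 = 662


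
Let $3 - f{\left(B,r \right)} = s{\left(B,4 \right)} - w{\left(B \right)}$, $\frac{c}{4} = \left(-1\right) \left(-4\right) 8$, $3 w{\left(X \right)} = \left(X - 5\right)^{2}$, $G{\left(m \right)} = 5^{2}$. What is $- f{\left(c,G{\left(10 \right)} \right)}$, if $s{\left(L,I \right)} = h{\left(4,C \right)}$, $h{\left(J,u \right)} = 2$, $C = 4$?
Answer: $-5044$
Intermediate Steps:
$G{\left(m \right)} = 25$
$w{\left(X \right)} = \frac{\left(-5 + X\right)^{2}}{3}$ ($w{\left(X \right)} = \frac{\left(X - 5\right)^{2}}{3} = \frac{\left(-5 + X\right)^{2}}{3}$)
$s{\left(L,I \right)} = 2$
$c = 128$ ($c = 4 \left(-1\right) \left(-4\right) 8 = 4 \cdot 4 \cdot 8 = 4 \cdot 32 = 128$)
$f{\left(B,r \right)} = 1 + \frac{\left(-5 + B\right)^{2}}{3}$ ($f{\left(B,r \right)} = 3 - \left(2 - \frac{\left(-5 + B\right)^{2}}{3}\right) = 3 + \left(-2 + \frac{\left(-5 + B\right)^{2}}{3}\right) = 1 + \frac{\left(-5 + B\right)^{2}}{3}$)
$- f{\left(c,G{\left(10 \right)} \right)} = - (1 + \frac{\left(-5 + 128\right)^{2}}{3}) = - (1 + \frac{123^{2}}{3}) = - (1 + \frac{1}{3} \cdot 15129) = - (1 + 5043) = \left(-1\right) 5044 = -5044$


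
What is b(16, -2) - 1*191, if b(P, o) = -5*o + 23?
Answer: -158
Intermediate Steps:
b(P, o) = 23 - 5*o
b(16, -2) - 1*191 = (23 - 5*(-2)) - 1*191 = (23 + 10) - 191 = 33 - 191 = -158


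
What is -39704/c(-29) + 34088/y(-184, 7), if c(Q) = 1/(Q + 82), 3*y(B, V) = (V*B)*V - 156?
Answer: -4825212982/2293 ≈ -2.1043e+6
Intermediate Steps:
y(B, V) = -52 + B*V**2/3 (y(B, V) = ((V*B)*V - 156)/3 = ((B*V)*V - 156)/3 = (B*V**2 - 156)/3 = (-156 + B*V**2)/3 = -52 + B*V**2/3)
c(Q) = 1/(82 + Q)
-39704/c(-29) + 34088/y(-184, 7) = -39704/(1/(82 - 29)) + 34088/(-52 + (1/3)*(-184)*7**2) = -39704/(1/53) + 34088/(-52 + (1/3)*(-184)*49) = -39704/1/53 + 34088/(-52 - 9016/3) = -39704*53 + 34088/(-9172/3) = -2104312 + 34088*(-3/9172) = -2104312 - 25566/2293 = -4825212982/2293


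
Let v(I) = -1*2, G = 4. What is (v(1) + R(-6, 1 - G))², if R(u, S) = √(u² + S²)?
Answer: 49 - 12*√5 ≈ 22.167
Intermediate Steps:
v(I) = -2
R(u, S) = √(S² + u²)
(v(1) + R(-6, 1 - G))² = (-2 + √((1 - 1*4)² + (-6)²))² = (-2 + √((1 - 4)² + 36))² = (-2 + √((-3)² + 36))² = (-2 + √(9 + 36))² = (-2 + √45)² = (-2 + 3*√5)²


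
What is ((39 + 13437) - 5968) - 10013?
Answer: -2505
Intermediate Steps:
((39 + 13437) - 5968) - 10013 = (13476 - 5968) - 10013 = 7508 - 10013 = -2505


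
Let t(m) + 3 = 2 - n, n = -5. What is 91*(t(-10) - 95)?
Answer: -8281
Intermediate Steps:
t(m) = 4 (t(m) = -3 + (2 - 1*(-5)) = -3 + (2 + 5) = -3 + 7 = 4)
91*(t(-10) - 95) = 91*(4 - 95) = 91*(-91) = -8281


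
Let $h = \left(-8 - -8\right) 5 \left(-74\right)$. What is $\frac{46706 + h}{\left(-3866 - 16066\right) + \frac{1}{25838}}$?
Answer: $- \frac{1206789628}{515003015} \approx -2.3433$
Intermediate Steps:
$h = 0$ ($h = \left(-8 + 8\right) 5 \left(-74\right) = 0 \cdot 5 \left(-74\right) = 0 \left(-74\right) = 0$)
$\frac{46706 + h}{\left(-3866 - 16066\right) + \frac{1}{25838}} = \frac{46706 + 0}{\left(-3866 - 16066\right) + \frac{1}{25838}} = \frac{46706}{\left(-3866 - 16066\right) + \frac{1}{25838}} = \frac{46706}{-19932 + \frac{1}{25838}} = \frac{46706}{- \frac{515003015}{25838}} = 46706 \left(- \frac{25838}{515003015}\right) = - \frac{1206789628}{515003015}$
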